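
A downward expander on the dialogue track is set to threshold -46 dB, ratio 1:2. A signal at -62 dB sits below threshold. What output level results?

-78 dB

Below threshold, a 1:2 expander applies gain = (2−1)×(T − x) of attenuation.
(2−1) × 16 = 16 dB, so output = -62 − 16 = -78 dB.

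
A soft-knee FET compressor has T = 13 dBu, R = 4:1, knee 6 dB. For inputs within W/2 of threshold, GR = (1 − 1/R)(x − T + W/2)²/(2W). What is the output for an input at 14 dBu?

x − T + W/2 = 14 − 13 + 3 = 4.
GR = (1 − 1/4) × 4² / 12 = 0.75 × 16 / 12 = 1 dB.
Output = 14 − 1 = 13 dBu.

13 dBu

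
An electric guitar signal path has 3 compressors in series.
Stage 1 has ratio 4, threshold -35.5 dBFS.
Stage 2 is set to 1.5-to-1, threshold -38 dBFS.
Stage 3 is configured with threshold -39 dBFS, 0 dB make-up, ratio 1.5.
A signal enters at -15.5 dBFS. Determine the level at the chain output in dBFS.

Stage 1: overshoot 20 dB → 20/4 = 5 dB → -30.5 dBFS.
Stage 2: overshoot 7.5 dB → 7.5/1.5 = 5 dB → -33 dBFS.
Stage 3: 6 dB above -39 dBFS, reduced 1.5:1 to 4 dB above → -35 dBFS.

-35 dBFS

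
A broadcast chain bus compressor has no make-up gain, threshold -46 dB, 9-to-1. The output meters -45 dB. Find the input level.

-37 dB

Post-compression overshoot = -45 − (-46) = 1 dB.
Undo the ratio: input overshoot = 1 × 9 = 9 dB, giving input = -37 dB.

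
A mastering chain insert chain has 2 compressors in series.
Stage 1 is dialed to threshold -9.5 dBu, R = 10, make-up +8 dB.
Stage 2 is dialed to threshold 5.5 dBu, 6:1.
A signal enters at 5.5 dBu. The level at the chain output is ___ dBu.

0 dBu

Stage 1: overshoot 15 dB → 15/10 = 1.5 dB → -8 dBu; +8 dB make-up → 0 dBu.
Stage 2: 0 dBu ≤ 5.5 dBu, so stage 2 doesn't engage; output 0 dBu.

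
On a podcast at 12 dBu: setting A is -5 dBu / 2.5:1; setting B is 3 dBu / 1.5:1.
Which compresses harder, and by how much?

A: GR = 17 − 17/2.5 = 10.2 dB.
B: GR = 9 − 9/1.5 = 3 dB.
A reduces 7.2 dB more.

A, by 7.2 dB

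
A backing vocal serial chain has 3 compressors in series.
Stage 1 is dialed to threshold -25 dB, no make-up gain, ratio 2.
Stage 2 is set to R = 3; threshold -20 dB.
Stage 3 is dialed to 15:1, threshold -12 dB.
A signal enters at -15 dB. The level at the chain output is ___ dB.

Stage 1: -15 dB is 10 dB over -25 dB; at 2:1 that becomes 5 dB over, giving -20 dB.
Stage 2: -20 dB is at or below the -20 dB threshold — no compression; output -20 dB.
Stage 3: -20 dB is at or below the -12 dB threshold — no compression; output -20 dB.

-20 dB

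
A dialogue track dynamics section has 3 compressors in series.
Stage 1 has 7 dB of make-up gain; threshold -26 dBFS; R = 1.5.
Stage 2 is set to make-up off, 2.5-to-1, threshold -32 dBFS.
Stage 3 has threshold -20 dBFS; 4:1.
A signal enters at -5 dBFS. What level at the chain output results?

-21.2 dBFS

Stage 1: overshoot 21 dB → 21/1.5 = 14 dB → -12 dBFS; +7 dB make-up → -5 dBFS.
Stage 2: overshoot 27 dB → 27/2.5 = 10.8 dB → -21.2 dBFS.
Stage 3: -21.2 dBFS is at or below the -20 dBFS threshold — no compression; output -21.2 dBFS.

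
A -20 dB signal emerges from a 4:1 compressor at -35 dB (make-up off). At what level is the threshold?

-40 dB

Let T be the threshold. Output overshoot = (input overshoot)/R, so -35 − T = (-20 − T)/4.
4·(-35 − T) = -20 − T → 3·T = -140 − (-20) = -120.
T = -120/3 = -40 dB.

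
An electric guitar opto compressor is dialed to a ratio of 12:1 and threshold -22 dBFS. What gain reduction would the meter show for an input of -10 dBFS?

Overshoot = -10 − (-22) = 12 dB.
At 12:1, output sits 12/12 = 1 dB above threshold.
So the signal is attenuated by 12 − 1 = 11 dB.

11 dB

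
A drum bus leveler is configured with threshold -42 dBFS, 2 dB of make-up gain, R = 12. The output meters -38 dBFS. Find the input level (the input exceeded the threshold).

-18 dBFS

Remove make-up: -38 − 2 = -40 dBFS.
The compressed level sits -40 − (-42) = 2 dB over threshold.
Undo the ratio: input overshoot = 2 × 12 = 24 dB, giving input = -18 dBFS.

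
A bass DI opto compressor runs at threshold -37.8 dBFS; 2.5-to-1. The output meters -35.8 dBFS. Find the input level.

-32.8 dBFS

The compressed level sits -35.8 − (-37.8) = 2 dB over threshold.
Before 2.5:1 compression the overshoot was 2 × 2.5 = 5 dB, so input = -37.8 + 5 = -32.8 dBFS.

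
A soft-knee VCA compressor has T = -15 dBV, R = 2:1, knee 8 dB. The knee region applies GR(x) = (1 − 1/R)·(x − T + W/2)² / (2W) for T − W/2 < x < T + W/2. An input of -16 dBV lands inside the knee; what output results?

-16.28125 dBV

x − T + W/2 = -16 − (-15) + 4 = 3.
GR = (1 − 1/2) × 3² / 16 = 0.5 × 9 / 16 = 0.28125 dB.
Output = -16 − 0.28125 = -16.28125 dBV.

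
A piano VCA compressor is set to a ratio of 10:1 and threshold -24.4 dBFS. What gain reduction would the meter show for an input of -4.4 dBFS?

18 dB

Overshoot = -4.4 − (-24.4) = 20 dB.
At 10:1, output sits 20/10 = 2 dB above threshold.
Gain reduction = 20 − 2 = 18 dB.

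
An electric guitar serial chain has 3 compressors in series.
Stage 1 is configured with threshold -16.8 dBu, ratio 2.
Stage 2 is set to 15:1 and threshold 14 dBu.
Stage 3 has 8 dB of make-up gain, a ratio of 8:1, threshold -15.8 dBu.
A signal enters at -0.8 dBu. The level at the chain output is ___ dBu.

-6.925 dBu

Stage 1: -0.8 dBu is 16 dB over -16.8 dBu; at 2:1 that becomes 8 dB over, giving -8.8 dBu.
Stage 2: -8.8 dBu ≤ 14 dBu, so stage 2 doesn't engage; output -8.8 dBu.
Stage 3: 7 dB above -15.8 dBu, reduced 8:1 to 0.875 dB above → -14.925 dBu; +8 dB make-up → -6.925 dBu.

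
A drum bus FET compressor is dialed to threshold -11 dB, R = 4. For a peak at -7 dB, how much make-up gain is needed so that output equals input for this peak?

3 dB

Overshoot 4 dB → 4/4 = 1 dB after compression, so the compressed level is -11 + 1 = -10 dB.
Make-up = target − compressed = -7 − (-10) = 3 dB.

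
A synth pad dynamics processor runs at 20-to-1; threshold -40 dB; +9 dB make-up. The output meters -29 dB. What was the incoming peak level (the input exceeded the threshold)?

0 dB

Remove make-up: -29 − 9 = -38 dB.
That's 2 dB above the -40 dB threshold.
Undo the ratio: input overshoot = 2 × 20 = 40 dB, giving input = 0 dB.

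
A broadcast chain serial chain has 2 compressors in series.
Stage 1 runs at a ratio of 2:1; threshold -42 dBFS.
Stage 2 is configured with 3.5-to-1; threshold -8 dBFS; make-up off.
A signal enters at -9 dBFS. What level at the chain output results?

-25.5 dBFS

Stage 1: 33 dB above -42 dBFS, reduced 2:1 to 16.5 dB above → -25.5 dBFS.
Stage 2: -25.5 dBFS is at or below the -8 dBFS threshold — no compression; output -25.5 dBFS.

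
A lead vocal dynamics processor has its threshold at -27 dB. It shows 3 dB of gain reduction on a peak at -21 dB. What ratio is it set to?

2:1

Input overshoot = -21 − (-27) = 6 dB.
Output overshoot = 6 − 3 = 3 dB.
Ratio = input overshoot / output overshoot = 6 / 3 = 2.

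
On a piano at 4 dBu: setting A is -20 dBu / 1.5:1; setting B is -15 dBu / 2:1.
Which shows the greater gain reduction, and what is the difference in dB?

B, by 1.5 dB

A: overshoot 24 dB → output overshoot 16 dB → GR 8 dB.
B: overshoot 19 dB → output overshoot 9.5 dB → GR 9.5 dB.
B applies 1.5 dB more gain reduction.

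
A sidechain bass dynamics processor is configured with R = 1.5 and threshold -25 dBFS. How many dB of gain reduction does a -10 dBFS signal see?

-10 dBFS exceeds the threshold by 15 dB.
At 1.5:1, output sits 15/1.5 = 10 dB above threshold.
Gain reduction = 15 − 10 = 5 dB.

5 dB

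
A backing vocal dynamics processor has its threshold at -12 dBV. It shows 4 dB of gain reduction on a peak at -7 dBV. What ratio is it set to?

Input overshoot = -7 − (-12) = 5 dB.
Output overshoot = 5 − 4 = 1 dB.
Ratio = input overshoot / output overshoot = 5 / 1 = 5.

5:1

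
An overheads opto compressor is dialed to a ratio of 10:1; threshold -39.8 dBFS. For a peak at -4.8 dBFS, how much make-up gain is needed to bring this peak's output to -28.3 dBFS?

Without make-up, output = threshold + overshoot/10 = -39.8 + 3.5 = -36.3 dBFS.
Gap to target: 8 dB.

8 dB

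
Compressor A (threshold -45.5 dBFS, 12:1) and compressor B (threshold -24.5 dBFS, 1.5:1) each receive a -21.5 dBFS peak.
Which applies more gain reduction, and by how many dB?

A, by 21 dB

A: overshoot 24 dB → output overshoot 2 dB → GR 22 dB.
B: overshoot 3 dB → output overshoot 2 dB → GR 1 dB.
Difference: 21 dB in favour of A.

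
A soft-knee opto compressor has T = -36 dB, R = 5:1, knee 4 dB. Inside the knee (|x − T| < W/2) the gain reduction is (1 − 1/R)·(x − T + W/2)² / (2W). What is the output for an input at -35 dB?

x − T + W/2 = -35 − (-36) + 2 = 3.
GR = (1 − 1/5) × 3² / 8 = 0.8 × 9 / 8 = 0.9 dB.
Output = -35 − 0.9 = -35.9 dB.

-35.9 dB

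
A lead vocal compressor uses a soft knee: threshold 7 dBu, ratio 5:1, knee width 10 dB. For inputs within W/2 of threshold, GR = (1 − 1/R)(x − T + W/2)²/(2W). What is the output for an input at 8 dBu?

x − T + W/2 = 8 − 7 + 5 = 6.
GR = (1 − 1/5) × 6² / 20 = 0.8 × 36 / 20 = 1.44 dB.
Output = 8 − 1.44 = 6.56 dBu.

6.56 dBu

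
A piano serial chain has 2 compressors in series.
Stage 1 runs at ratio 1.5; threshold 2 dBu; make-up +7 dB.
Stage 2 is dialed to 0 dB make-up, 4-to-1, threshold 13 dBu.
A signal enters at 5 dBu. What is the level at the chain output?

11 dBu

Stage 1: 5 dBu is 3 dB over 2 dBu; at 1.5:1 that becomes 2 dB over, giving 4 dBu; +7 dB make-up → 11 dBu.
Stage 2: 11 dBu ≤ 13 dBu, so stage 2 doesn't engage; output 11 dBu.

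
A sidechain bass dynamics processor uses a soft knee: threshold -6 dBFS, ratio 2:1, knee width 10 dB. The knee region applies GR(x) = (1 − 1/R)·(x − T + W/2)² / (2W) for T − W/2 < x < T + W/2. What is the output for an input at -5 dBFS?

x − T + W/2 = -5 − (-6) + 5 = 6.
GR = (1 − 1/2) × 6² / 20 = 0.5 × 36 / 20 = 0.9 dB.
Output = -5 − 0.9 = -5.9 dBFS.

-5.9 dBFS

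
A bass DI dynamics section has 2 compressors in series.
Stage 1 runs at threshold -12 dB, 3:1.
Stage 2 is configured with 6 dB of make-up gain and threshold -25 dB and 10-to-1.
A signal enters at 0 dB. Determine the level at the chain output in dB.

Stage 1: 0 dB is 12 dB over -12 dB; at 3:1 that becomes 4 dB over, giving -8 dB.
Stage 2: 17 dB above -25 dB, reduced 10:1 to 1.7 dB above → -23.3 dB; +6 dB make-up → -17.3 dB.

-17.3 dB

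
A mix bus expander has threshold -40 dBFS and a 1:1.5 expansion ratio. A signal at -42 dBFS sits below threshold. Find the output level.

Undershoot = (-40) − (-42) = 2 dB.
At 1:1.5, that expands to 3 dB under threshold.
Output = -40 − 3 = -43 dBFS.

-43 dBFS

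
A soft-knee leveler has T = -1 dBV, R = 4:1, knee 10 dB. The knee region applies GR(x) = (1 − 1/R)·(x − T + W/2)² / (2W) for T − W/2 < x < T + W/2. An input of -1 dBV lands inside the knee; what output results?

x − T + W/2 = -1 − (-1) + 5 = 5.
GR = (1 − 1/4) × 5² / 20 = 0.75 × 25 / 20 = 0.9375 dB.
Output = -1 − 0.9375 = -1.9375 dBV.

-1.9375 dBV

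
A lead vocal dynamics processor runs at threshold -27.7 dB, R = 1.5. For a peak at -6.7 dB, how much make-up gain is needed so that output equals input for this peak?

7 dB

Overshoot 21 dB → 21/1.5 = 14 dB after compression, so the compressed level is -27.7 + 14 = -13.7 dB.
Make-up = target − compressed = -6.7 − (-13.7) = 7 dB.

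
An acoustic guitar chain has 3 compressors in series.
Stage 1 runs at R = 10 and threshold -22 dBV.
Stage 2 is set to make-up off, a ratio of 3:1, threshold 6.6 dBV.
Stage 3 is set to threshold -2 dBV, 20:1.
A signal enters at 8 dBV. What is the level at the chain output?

-19 dBV

Stage 1: 8 dBV is 30 dB over -22 dBV; at 10:1 that becomes 3 dB over, giving -19 dBV.
Stage 2: -19 dBV ≤ 6.6 dBV, so stage 2 doesn't engage; output -19 dBV.
Stage 3: -19 dBV ≤ -2 dBV, so stage 3 doesn't engage; output -19 dBV.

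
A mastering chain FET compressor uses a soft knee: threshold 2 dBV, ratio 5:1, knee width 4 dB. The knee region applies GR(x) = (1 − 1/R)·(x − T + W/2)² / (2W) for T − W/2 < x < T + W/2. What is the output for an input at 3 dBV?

x − T + W/2 = 3 − 2 + 2 = 3.
GR = (1 − 1/5) × 3² / 8 = 0.8 × 9 / 8 = 0.9 dB.
Output = 3 − 0.9 = 2.1 dBV.

2.1 dBV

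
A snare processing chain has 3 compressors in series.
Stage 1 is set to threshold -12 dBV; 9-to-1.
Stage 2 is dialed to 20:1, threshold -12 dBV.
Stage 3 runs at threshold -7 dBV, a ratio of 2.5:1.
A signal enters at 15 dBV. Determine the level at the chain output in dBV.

-11.85 dBV

Stage 1: 27 dB above -12 dBV, reduced 9:1 to 3 dB above → -9 dBV.
Stage 2: -9 dBV is 3 dB over -12 dBV; at 20:1 that becomes 0.15 dB over, giving -11.85 dBV.
Stage 3: -11.85 dBV is at or below the -7 dBV threshold — no compression; output -11.85 dBV.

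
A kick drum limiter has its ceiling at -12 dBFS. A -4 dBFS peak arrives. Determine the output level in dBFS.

-12 dBFS

At ∞:1, everything above -12 dBFS is held at the ceiling.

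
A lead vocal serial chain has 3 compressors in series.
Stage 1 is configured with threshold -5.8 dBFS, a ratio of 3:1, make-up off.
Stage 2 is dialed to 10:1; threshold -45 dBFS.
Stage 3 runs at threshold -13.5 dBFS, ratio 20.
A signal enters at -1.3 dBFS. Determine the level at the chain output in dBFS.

Stage 1: 4.5 dB above -5.8 dBFS, reduced 3:1 to 1.5 dB above → -4.3 dBFS.
Stage 2: -4.3 dBFS is 40.7 dB over -45 dBFS; at 10:1 that becomes 4.07 dB over, giving -40.93 dBFS.
Stage 3: below threshold (-40.93 ≤ -13.5); passes unchanged; output -40.93 dBFS.

-40.93 dBFS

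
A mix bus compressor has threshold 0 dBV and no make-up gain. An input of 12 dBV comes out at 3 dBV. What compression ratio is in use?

Input overshoot = 12 − 0 = 12 dB; output overshoot = 3 − 0 = 3 dB.
Ratio = 12 / 3 = 4.

4:1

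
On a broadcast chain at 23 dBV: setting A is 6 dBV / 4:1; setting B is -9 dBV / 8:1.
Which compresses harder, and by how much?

A: 17 dB over, compressed to 4.25 dB over, so 12.75 dB of GR.
B: 32 dB over, compressed to 4 dB over, so 28 dB of GR.
B reduces 15.25 dB more.

B, by 15.25 dB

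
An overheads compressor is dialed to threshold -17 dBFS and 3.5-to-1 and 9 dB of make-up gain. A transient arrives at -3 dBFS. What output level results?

-4 dBFS

The input is 14 dB above the -17 dBFS threshold.
3.5:1 compression reduces that to 14/3.5 = 4 dB over.
That puts the output at -13 dBFS; make-up adds 9 dB, giving -4 dBFS.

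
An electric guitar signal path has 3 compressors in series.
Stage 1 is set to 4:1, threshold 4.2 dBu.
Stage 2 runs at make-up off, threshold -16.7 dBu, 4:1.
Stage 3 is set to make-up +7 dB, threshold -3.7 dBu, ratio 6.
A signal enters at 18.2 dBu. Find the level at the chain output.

Stage 1: overshoot 14 dB → 14/4 = 3.5 dB → 7.7 dBu.
Stage 2: 7.7 dBu is 24.4 dB over -16.7 dBu; at 4:1 that becomes 6.1 dB over, giving -10.6 dBu.
Stage 3: below threshold (-10.6 ≤ -3.7); passes unchanged; make-up brings it to -3.6 dBu.

-3.6 dBu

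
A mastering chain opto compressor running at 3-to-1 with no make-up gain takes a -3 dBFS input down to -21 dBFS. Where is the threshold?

Let T be the threshold. Output overshoot = (input overshoot)/R, so -21 − T = (-3 − T)/3.
3·(-21 − T) = -3 − T → 2·T = -63 − (-3) = -60.
T = -60/2 = -30 dBFS.

-30 dBFS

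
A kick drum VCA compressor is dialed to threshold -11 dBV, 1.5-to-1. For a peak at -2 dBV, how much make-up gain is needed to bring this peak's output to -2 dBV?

3 dB

The peak compresses to -11 + 9/1.5 = -5 dBV.
To reach -2 dBV requires -2 − (-5) = 3 dB of make-up.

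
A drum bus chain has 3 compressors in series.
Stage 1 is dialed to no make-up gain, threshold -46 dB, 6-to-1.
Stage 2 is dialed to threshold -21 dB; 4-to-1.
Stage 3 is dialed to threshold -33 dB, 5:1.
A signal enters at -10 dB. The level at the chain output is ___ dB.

-40 dB

Stage 1: 36 dB above -46 dB, reduced 6:1 to 6 dB above → -40 dB.
Stage 2: -40 dB ≤ -21 dB, so stage 2 doesn't engage; output -40 dB.
Stage 3: -40 dB is at or below the -33 dB threshold — no compression; output -40 dB.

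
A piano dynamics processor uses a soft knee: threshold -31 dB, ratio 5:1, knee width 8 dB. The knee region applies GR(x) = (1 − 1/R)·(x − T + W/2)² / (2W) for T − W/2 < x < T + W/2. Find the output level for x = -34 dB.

-34.05 dB

x − T + W/2 = -34 − (-31) + 4 = 1.
GR = (1 − 1/5) × 1² / 16 = 0.8 × 1 / 16 = 0.05 dB.
Output = -34 − 0.05 = -34.05 dB.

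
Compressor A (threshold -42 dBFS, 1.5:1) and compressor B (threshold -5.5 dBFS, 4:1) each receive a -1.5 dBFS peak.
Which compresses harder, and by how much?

A, by 10.5 dB

A: 40.5 dB over, compressed to 27 dB over, so 13.5 dB of GR.
B: 4 dB over, compressed to 1 dB over, so 3 dB of GR.
A reduces 10.5 dB more.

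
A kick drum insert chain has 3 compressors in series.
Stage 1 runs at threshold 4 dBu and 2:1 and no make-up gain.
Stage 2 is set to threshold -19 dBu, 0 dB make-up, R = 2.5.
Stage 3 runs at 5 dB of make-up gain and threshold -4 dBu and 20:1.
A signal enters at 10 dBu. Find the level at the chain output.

-3.6 dBu

Stage 1: overshoot 6 dB → 6/2 = 3 dB → 7 dBu.
Stage 2: overshoot 26 dB → 26/2.5 = 10.4 dB → -8.6 dBu.
Stage 3: -8.6 dBu is at or below the -4 dBu threshold — no compression; make-up brings it to -3.6 dBu.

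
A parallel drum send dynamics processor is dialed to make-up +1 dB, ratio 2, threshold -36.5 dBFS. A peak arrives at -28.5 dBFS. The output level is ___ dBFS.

-31.5 dBFS

-28.5 dBFS sits 8 dB over threshold.
At 2:1 the overshoot is divided by 2, leaving 4 dB above threshold.
Output = -36.5 + 4 = -32.5 dBFS; make-up adds 1 dB, giving -31.5 dBFS.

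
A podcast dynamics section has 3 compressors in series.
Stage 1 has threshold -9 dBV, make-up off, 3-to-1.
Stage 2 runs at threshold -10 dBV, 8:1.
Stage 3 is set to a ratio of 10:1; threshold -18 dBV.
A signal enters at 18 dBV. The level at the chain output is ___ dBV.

Stage 1: 18 dBV is 27 dB over -9 dBV; at 3:1 that becomes 9 dB over, giving 0 dBV.
Stage 2: 0 dBV is 10 dB over -10 dBV; at 8:1 that becomes 1.25 dB over, giving -8.75 dBV.
Stage 3: overshoot 9.25 dB → 9.25/10 = 0.925 dB → -17.075 dBV.

-17.075 dBV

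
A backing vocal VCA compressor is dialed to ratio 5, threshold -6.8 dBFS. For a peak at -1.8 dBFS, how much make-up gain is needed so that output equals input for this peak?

Without make-up, output = threshold + overshoot/5 = -6.8 + 1 = -5.8 dBFS.
Gap to target: 4 dB.

4 dB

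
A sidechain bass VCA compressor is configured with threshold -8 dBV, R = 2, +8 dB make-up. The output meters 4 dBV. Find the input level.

0 dBV

Before make-up, the level was 4 − 8 = -4 dBV.
Post-compression overshoot = -4 − (-8) = 4 dB.
Before 2:1 compression the overshoot was 4 × 2 = 8 dB, so input = -8 + 8 = 0 dBV.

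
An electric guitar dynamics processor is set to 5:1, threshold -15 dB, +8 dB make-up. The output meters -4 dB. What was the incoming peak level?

Before make-up, the level was -4 − 8 = -12 dB.
The compressed level sits -12 − (-15) = 3 dB over threshold.
Undo the ratio: input overshoot = 3 × 5 = 15 dB, giving input = 0 dB.

0 dB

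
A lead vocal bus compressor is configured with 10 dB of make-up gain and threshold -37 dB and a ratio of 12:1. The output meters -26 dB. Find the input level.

-25 dB

Remove make-up: -26 − 10 = -36 dB.
Post-compression overshoot = -36 − (-37) = 1 dB.
Input overshoot = R × output overshoot = 12 dB → input = -37 + 12 = -25 dB.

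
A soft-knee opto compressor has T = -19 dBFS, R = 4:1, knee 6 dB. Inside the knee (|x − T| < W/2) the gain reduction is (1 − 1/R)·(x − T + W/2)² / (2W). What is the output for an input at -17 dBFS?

x − T + W/2 = -17 − (-19) + 3 = 5.
GR = (1 − 1/4) × 5² / 12 = 0.75 × 25 / 12 = 1.5625 dB.
Output = -17 − 1.5625 = -18.5625 dBFS.

-18.5625 dBFS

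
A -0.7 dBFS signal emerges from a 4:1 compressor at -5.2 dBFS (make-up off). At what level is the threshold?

Input is 6 dB above T (since output overshoot × R = input overshoot: (-5.2 − T)·4 = -0.7 − T gives T = -6.7 dBFS).
Check: -6.7 + (-0.7 − (-6.7))/4 = -6.7 + 1.5 = -5.2 dBFS. ✓

-6.7 dBFS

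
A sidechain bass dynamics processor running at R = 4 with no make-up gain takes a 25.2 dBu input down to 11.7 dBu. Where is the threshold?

7.2 dBu

Let T be the threshold. Output overshoot = (input overshoot)/R, so 11.7 − T = (25.2 − T)/4.
4·(11.7 − T) = 25.2 − T → 3·T = 46.8 − 25.2 = 21.6.
T = 21.6/3 = 7.2 dBu.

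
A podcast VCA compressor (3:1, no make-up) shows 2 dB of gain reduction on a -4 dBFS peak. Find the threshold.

Input is 3 dB above T (since output overshoot × R = input overshoot: (-6 − T)·3 = -4 − T gives T = -7 dBFS).
Check: -7 + (-4 − (-7))/3 = -7 + 1 = -6 dBFS. ✓

-7 dBFS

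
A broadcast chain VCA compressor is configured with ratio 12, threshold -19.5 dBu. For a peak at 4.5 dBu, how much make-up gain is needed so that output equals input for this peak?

22 dB

Overshoot 24 dB → 24/12 = 2 dB after compression, so the compressed level is -19.5 + 2 = -17.5 dBu.
Make-up = target − compressed = 4.5 − (-17.5) = 22 dB.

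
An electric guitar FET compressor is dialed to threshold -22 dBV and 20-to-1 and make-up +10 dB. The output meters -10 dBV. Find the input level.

Remove make-up: -10 − 10 = -20 dBV.
The compressed level sits -20 − (-22) = 2 dB over threshold.
Before 20:1 compression the overshoot was 2 × 20 = 40 dB, so input = -22 + 40 = 18 dBV.

18 dBV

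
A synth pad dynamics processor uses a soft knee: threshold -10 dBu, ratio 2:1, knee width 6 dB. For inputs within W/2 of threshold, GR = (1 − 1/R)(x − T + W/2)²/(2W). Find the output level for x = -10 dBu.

-10.375 dBu

x − T + W/2 = -10 − (-10) + 3 = 3.
GR = (1 − 1/2) × 3² / 12 = 0.5 × 9 / 12 = 0.375 dB.
Output = -10 − 0.375 = -10.375 dBu.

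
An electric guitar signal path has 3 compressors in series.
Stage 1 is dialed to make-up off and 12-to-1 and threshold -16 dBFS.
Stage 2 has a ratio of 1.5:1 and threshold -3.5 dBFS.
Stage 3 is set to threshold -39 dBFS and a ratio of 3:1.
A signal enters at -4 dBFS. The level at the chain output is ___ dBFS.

Stage 1: overshoot 12 dB → 12/12 = 1 dB → -15 dBFS.
Stage 2: below threshold (-15 ≤ -3.5); passes unchanged; output -15 dBFS.
Stage 3: overshoot 24 dB → 24/3 = 8 dB → -31 dBFS.

-31 dBFS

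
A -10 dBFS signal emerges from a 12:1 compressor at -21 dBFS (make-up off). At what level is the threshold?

-22 dBFS

Let T be the threshold. Output overshoot = (input overshoot)/R, so -21 − T = (-10 − T)/12.
12·(-21 − T) = -10 − T → 11·T = -252 − (-10) = -242.
T = -242/11 = -22 dBFS.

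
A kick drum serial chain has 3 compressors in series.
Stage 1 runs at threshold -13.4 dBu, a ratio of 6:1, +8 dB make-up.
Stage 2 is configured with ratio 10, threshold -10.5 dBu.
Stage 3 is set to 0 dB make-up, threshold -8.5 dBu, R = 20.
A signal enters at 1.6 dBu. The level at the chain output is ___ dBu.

Stage 1: 15 dB above -13.4 dBu, reduced 6:1 to 2.5 dB above → -10.9 dBu; +8 dB make-up → -2.9 dBu.
Stage 2: 7.6 dB above -10.5 dBu, reduced 10:1 to 0.76 dB above → -9.74 dBu.
Stage 3: -9.74 dBu ≤ -8.5 dBu, so stage 3 doesn't engage; output -9.74 dBu.

-9.74 dBu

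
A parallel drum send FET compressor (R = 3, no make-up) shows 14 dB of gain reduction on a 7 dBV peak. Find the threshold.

-14 dBV

Let T be the threshold. Output overshoot = (input overshoot)/R, so -7 − T = (7 − T)/3.
3·(-7 − T) = 7 − T → 2·T = -21 − 7 = -28.
T = -28/2 = -14 dBV.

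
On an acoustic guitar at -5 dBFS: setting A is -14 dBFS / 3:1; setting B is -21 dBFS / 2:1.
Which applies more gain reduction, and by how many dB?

A: overshoot 9 dB → output overshoot 3 dB → GR 6 dB.
B: overshoot 16 dB → output overshoot 8 dB → GR 8 dB.
Difference: 2 dB in favour of B.

B, by 2 dB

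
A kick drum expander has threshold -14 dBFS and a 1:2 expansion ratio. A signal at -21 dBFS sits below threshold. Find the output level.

-28 dBFS

Below threshold, a 1:2 expander applies gain = (2−1)×(T − x) of attenuation.
(2−1) × 7 = 7 dB, so output = -21 − 7 = -28 dBFS.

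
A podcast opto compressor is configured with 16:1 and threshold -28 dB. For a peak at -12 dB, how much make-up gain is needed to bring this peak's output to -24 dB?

3 dB

The peak compresses to -28 + 16/16 = -27 dB.
To reach -24 dB requires -24 − (-27) = 3 dB of make-up.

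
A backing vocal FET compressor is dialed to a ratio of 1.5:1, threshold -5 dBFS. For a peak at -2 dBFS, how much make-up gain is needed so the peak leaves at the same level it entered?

Without make-up, output = threshold + overshoot/1.5 = -5 + 2 = -3 dBFS.
Gap to target: 1 dB.

1 dB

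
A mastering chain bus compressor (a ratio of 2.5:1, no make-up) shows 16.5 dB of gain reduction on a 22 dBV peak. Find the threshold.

Input is 27.5 dB above T (since output overshoot × R = input overshoot: (5.5 − T)·2.5 = 22 − T gives T = -5.5 dBV).
Check: -5.5 + (22 − (-5.5))/2.5 = -5.5 + 11 = 5.5 dBV. ✓

-5.5 dBV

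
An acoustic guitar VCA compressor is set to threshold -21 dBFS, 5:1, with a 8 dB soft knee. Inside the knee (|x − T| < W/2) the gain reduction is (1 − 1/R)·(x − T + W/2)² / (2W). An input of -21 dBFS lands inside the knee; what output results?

x − T + W/2 = -21 − (-21) + 4 = 4.
GR = (1 − 1/5) × 4² / 16 = 0.8 × 16 / 16 = 0.8 dB.
Output = -21 − 0.8 = -21.8 dBFS.

-21.8 dBFS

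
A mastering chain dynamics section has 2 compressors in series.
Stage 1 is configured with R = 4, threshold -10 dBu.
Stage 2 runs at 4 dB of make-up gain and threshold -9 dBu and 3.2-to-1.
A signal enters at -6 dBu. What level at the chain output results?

Stage 1: 4 dB above -10 dBu, reduced 4:1 to 1 dB above → -9 dBu.
Stage 2: below threshold (-9 ≤ -9); passes unchanged; make-up brings it to -5 dBu.

-5 dBu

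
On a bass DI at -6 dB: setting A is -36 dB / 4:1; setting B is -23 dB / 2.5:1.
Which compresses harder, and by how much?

A, by 12.3 dB

A: 30 dB over, compressed to 7.5 dB over, so 22.5 dB of GR.
B: 17 dB over, compressed to 6.8 dB over, so 10.2 dB of GR.
A applies 12.3 dB more gain reduction.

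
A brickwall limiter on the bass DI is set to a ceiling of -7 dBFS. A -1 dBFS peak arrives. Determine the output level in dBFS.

The limiter clamps the peak to its -7 dBFS ceiling.

-7 dBFS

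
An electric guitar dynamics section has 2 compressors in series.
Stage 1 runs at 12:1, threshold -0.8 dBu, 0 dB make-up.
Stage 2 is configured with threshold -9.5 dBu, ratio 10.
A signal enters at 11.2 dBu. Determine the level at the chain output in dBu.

-8.53 dBu

Stage 1: overshoot 12 dB → 12/12 = 1 dB → 0.2 dBu.
Stage 2: overshoot 9.7 dB → 9.7/10 = 0.97 dB → -8.53 dBu.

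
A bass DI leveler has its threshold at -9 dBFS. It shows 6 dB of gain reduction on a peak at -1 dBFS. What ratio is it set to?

4:1

Input overshoot = -1 − (-9) = 8 dB.
Output overshoot = 8 − 6 = 2 dB.
Ratio = input overshoot / output overshoot = 8 / 2 = 4.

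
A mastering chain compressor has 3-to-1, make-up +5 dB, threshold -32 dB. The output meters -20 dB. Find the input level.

Stripping the +5 dB make-up gives -25 dB at the gain stage.
The compressed level sits -25 − (-32) = 7 dB over threshold.
Input overshoot = R × output overshoot = 21 dB → input = -32 + 21 = -11 dB.

-11 dB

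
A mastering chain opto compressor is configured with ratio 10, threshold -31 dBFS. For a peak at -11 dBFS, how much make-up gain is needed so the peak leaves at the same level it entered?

Without make-up, output = threshold + overshoot/10 = -31 + 2 = -29 dBFS.
Gap to target: 18 dB.

18 dB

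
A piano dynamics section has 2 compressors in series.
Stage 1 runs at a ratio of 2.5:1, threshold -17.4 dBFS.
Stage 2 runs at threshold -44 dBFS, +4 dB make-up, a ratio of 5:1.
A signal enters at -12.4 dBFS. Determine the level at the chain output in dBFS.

-34.28 dBFS

Stage 1: -12.4 dBFS is 5 dB over -17.4 dBFS; at 2.5:1 that becomes 2 dB over, giving -15.4 dBFS.
Stage 2: 28.6 dB above -44 dBFS, reduced 5:1 to 5.72 dB above → -38.28 dBFS; +4 dB make-up → -34.28 dBFS.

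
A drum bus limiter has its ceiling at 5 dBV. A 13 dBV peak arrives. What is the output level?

5 dBV

The limiter clamps the peak to its 5 dBV ceiling.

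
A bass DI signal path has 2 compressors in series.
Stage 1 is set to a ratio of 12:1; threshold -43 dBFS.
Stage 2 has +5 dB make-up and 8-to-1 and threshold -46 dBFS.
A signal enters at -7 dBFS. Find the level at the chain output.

Stage 1: 36 dB above -43 dBFS, reduced 12:1 to 3 dB above → -40 dBFS.
Stage 2: -40 dBFS is 6 dB over -46 dBFS; at 8:1 that becomes 0.75 dB over, giving -45.25 dBFS; +5 dB make-up → -40.25 dBFS.

-40.25 dBFS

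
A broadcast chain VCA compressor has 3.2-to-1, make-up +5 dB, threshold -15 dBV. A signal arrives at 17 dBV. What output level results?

0 dBV

The input is 32 dB above the -15 dBV threshold.
3.2:1 compression reduces that to 32/3.2 = 10 dB over.
Output = -15 + 10 = -5 dBV; make-up adds 5 dB, giving 0 dBV.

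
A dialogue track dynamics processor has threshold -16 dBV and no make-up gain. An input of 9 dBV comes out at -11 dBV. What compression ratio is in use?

5:1

Input overshoot = 9 − (-16) = 25 dB; output overshoot = -11 − (-16) = 5 dB.
Ratio = 25 / 5 = 5.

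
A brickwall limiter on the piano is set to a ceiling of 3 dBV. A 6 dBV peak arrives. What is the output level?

The limiter clamps the peak to its 3 dBV ceiling.

3 dBV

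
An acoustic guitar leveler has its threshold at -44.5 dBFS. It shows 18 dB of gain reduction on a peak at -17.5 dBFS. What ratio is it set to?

Input overshoot = -17.5 − (-44.5) = 27 dB.
Output overshoot = 27 − 18 = 9 dB.
Ratio = input overshoot / output overshoot = 27 / 9 = 3.

3:1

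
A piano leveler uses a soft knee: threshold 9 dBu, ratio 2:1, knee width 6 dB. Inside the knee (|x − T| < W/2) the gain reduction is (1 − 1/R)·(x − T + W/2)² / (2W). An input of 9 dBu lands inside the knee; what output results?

8.625 dBu

x − T + W/2 = 9 − 9 + 3 = 3.
GR = (1 − 1/2) × 3² / 12 = 0.5 × 9 / 12 = 0.375 dB.
Output = 9 − 0.375 = 8.625 dBu.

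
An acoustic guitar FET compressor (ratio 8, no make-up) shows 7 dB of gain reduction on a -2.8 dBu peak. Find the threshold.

-10.8 dBu

Gain reduction = -2.8 − (-9.8) = 7 dB; output overshoot = GR / (R − 1) = 7 / 7 = 1 dB.
Threshold = output − output overshoot = -9.8 − 1 = -10.8 dBu.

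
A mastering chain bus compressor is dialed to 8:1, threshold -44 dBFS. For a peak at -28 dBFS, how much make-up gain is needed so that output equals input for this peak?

14 dB

Without make-up, output = threshold + overshoot/8 = -44 + 2 = -42 dBFS.
Gap to target: 14 dB.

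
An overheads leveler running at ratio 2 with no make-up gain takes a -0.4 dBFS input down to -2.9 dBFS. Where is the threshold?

Let T be the threshold. Output overshoot = (input overshoot)/R, so -2.9 − T = (-0.4 − T)/2.
2·(-2.9 − T) = -0.4 − T → 1·T = -5.8 − (-0.4) = -5.4.
T = -5.4/1 = -5.4 dBFS.

-5.4 dBFS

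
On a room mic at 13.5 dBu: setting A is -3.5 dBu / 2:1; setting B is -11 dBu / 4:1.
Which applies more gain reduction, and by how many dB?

B, by 9.875 dB

A: overshoot 17 dB → output overshoot 8.5 dB → GR 8.5 dB.
B: overshoot 24.5 dB → output overshoot 6.125 dB → GR 18.375 dB.
B reduces 9.875 dB more.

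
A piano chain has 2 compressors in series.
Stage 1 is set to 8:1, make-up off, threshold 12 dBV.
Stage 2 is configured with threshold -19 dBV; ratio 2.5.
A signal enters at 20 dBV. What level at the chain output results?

Stage 1: overshoot 8 dB → 8/8 = 1 dB → 13 dBV.
Stage 2: 13 dBV is 32 dB over -19 dBV; at 2.5:1 that becomes 12.8 dB over, giving -6.2 dBV.

-6.2 dBV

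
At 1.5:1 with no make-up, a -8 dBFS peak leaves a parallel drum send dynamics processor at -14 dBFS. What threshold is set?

-26 dBFS

Let T be the threshold. Output overshoot = (input overshoot)/R, so -14 − T = (-8 − T)/1.5.
1.5·(-14 − T) = -8 − T → 0.5·T = -21 − (-8) = -13.
T = -13/0.5 = -26 dBFS.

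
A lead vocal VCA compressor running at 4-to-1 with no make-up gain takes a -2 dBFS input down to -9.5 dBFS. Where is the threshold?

Input is 10 dB above T (since output overshoot × R = input overshoot: (-9.5 − T)·4 = -2 − T gives T = -12 dBFS).
Check: -12 + (-2 − (-12))/4 = -12 + 2.5 = -9.5 dBFS. ✓

-12 dBFS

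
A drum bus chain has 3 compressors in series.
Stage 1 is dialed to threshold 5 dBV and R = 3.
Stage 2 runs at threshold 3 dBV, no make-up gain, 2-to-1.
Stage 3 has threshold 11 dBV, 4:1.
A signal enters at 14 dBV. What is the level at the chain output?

5.5 dBV

Stage 1: 14 dBV is 9 dB over 5 dBV; at 3:1 that becomes 3 dB over, giving 8 dBV.
Stage 2: 5 dB above 3 dBV, reduced 2:1 to 2.5 dB above → 5.5 dBV.
Stage 3: 5.5 dBV ≤ 11 dBV, so stage 3 doesn't engage; output 5.5 dBV.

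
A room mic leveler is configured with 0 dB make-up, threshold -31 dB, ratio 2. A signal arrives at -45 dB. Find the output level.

-45 dB is 14 dB below the -31 dB threshold, so no gain reduction is applied.
Output = input = -45 dB.

-45 dB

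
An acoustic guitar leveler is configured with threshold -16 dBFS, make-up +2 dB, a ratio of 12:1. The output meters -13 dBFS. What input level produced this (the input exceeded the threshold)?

Before make-up, the level was -13 − 2 = -15 dBFS.
The compressed level sits -15 − (-16) = 1 dB over threshold.
Before 12:1 compression the overshoot was 1 × 12 = 12 dB, so input = -16 + 12 = -4 dBFS.

-4 dBFS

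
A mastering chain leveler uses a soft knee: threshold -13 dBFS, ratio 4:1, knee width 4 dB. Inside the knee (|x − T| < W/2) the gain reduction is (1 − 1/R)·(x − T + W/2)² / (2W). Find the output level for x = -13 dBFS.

-13.375 dBFS

x − T + W/2 = -13 − (-13) + 2 = 2.
GR = (1 − 1/4) × 2² / 8 = 0.75 × 4 / 8 = 0.375 dB.
Output = -13 − 0.375 = -13.375 dBFS.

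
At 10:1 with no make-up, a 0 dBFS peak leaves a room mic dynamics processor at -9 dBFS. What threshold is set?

Let T be the threshold. Output overshoot = (input overshoot)/R, so -9 − T = (0 − T)/10.
10·(-9 − T) = 0 − T → 9·T = -90 − 0 = -90.
T = -90/9 = -10 dBFS.

-10 dBFS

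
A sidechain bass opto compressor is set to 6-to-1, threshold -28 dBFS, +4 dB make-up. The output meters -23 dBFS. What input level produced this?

-22 dBFS

Remove make-up: -23 − 4 = -27 dBFS.
The compressed level sits -27 − (-28) = 1 dB over threshold.
Undo the ratio: input overshoot = 1 × 6 = 6 dB, giving input = -22 dBFS.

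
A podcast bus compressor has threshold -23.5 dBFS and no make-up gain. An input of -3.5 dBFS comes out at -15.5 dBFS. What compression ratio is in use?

Input overshoot = -3.5 − (-23.5) = 20 dB; output overshoot = -15.5 − (-23.5) = 8 dB.
Ratio = 20 / 8 = 2.5.

2.5:1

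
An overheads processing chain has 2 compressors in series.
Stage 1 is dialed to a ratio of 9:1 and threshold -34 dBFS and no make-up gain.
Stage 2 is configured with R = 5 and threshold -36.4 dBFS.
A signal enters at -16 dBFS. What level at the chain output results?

-35.52 dBFS

Stage 1: 18 dB above -34 dBFS, reduced 9:1 to 2 dB above → -32 dBFS.
Stage 2: -32 dBFS is 4.4 dB over -36.4 dBFS; at 5:1 that becomes 0.88 dB over, giving -35.52 dBFS.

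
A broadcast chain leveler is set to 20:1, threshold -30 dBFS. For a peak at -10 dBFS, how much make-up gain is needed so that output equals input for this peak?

19 dB

The peak compresses to -30 + 20/20 = -29 dBFS.
To reach -10 dBFS requires -10 − (-29) = 19 dB of make-up.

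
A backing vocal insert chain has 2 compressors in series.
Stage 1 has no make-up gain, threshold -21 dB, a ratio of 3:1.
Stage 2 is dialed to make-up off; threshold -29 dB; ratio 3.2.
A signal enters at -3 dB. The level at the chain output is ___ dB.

-24.625 dB

Stage 1: overshoot 18 dB → 18/3 = 6 dB → -15 dB.
Stage 2: -15 dB is 14 dB over -29 dB; at 3.2:1 that becomes 4.375 dB over, giving -24.625 dB.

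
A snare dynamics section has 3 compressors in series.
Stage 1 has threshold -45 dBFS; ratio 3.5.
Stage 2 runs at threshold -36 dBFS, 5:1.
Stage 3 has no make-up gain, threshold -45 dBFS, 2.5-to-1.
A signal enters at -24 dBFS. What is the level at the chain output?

-42.6 dBFS

Stage 1: overshoot 21 dB → 21/3.5 = 6 dB → -39 dBFS.
Stage 2: -39 dBFS is at or below the -36 dBFS threshold — no compression; output -39 dBFS.
Stage 3: overshoot 6 dB → 6/2.5 = 2.4 dB → -42.6 dBFS.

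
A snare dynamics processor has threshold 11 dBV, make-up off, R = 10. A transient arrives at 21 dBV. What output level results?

12 dBV

21 dBV sits 10 dB over threshold.
10:1 compression reduces that to 10/10 = 1 dB over.
Output = 11 + 1 = 12 dBV.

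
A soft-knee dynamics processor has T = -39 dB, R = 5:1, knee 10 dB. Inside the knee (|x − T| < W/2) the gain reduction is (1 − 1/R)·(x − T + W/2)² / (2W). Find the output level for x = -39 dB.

x − T + W/2 = -39 − (-39) + 5 = 5.
GR = (1 − 1/5) × 5² / 20 = 0.8 × 25 / 20 = 1 dB.
Output = -39 − 1 = -40 dB.

-40 dB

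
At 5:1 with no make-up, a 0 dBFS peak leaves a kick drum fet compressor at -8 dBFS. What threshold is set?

-10 dBFS

Let T be the threshold. Output overshoot = (input overshoot)/R, so -8 − T = (0 − T)/5.
5·(-8 − T) = 0 − T → 4·T = -40 − 0 = -40.
T = -40/4 = -10 dBFS.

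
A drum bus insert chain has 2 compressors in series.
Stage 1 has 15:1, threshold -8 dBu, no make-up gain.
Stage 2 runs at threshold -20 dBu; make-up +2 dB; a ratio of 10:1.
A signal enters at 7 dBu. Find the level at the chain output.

Stage 1: 15 dB above -8 dBu, reduced 15:1 to 1 dB above → -7 dBu.
Stage 2: overshoot 13 dB → 13/10 = 1.3 dB → -18.7 dBu; +2 dB make-up → -16.7 dBu.

-16.7 dBu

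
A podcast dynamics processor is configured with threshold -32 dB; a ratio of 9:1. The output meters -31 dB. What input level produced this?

Post-compression overshoot = -31 − (-32) = 1 dB.
Undo the ratio: input overshoot = 1 × 9 = 9 dB, giving input = -23 dB.

-23 dB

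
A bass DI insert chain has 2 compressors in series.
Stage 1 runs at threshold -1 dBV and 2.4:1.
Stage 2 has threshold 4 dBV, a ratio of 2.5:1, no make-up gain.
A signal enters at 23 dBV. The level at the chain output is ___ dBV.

6 dBV

Stage 1: 24 dB above -1 dBV, reduced 2.4:1 to 10 dB above → 9 dBV.
Stage 2: overshoot 5 dB → 5/2.5 = 2 dB → 6 dBV.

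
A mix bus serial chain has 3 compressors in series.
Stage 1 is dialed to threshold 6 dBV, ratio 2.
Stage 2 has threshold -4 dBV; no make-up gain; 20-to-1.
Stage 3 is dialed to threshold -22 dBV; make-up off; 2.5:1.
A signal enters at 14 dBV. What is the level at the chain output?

-14.52 dBV

Stage 1: overshoot 8 dB → 8/2 = 4 dB → 10 dBV.
Stage 2: 10 dBV is 14 dB over -4 dBV; at 20:1 that becomes 0.7 dB over, giving -3.3 dBV.
Stage 3: -3.3 dBV is 18.7 dB over -22 dBV; at 2.5:1 that becomes 7.48 dB over, giving -14.52 dBV.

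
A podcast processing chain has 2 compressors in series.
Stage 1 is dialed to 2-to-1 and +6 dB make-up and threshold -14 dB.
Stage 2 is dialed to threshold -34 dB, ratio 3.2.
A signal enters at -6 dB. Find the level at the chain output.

Stage 1: overshoot 8 dB → 8/2 = 4 dB → -10 dB; +6 dB make-up → -4 dB.
Stage 2: overshoot 30 dB → 30/3.2 = 9.375 dB → -24.625 dB.

-24.625 dB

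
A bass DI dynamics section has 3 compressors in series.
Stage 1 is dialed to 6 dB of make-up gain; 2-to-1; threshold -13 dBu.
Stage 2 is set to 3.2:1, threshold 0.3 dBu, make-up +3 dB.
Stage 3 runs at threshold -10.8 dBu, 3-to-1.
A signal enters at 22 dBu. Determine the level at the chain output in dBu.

-5.0375 dBu

Stage 1: overshoot 35 dB → 35/2 = 17.5 dB → 4.5 dBu; +6 dB make-up → 10.5 dBu.
Stage 2: 10.2 dB above 0.3 dBu, reduced 3.2:1 to 3.1875 dB above → 3.4875 dBu; +3 dB make-up → 6.4875 dBu.
Stage 3: 6.4875 dBu is 17.2875 dB over -10.8 dBu; at 3:1 that becomes 5.7625 dB over, giving -5.0375 dBu.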